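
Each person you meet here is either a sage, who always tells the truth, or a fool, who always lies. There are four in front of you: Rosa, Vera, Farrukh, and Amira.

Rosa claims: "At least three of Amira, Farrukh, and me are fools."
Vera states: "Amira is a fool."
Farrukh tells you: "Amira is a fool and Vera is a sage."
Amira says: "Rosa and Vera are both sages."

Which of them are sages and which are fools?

Rosa: fool, Vera: sage, Farrukh: sage, Amira: fool

Consider Rosa. Suppose Rosa is a sage.
Then Rosa's own statement would have to be true, but it can't be — contradiction.
So Rosa is a fool.
With that fixed, Amira's statement is false, so Amira is a fool.
With that fixed, Vera's statement is true, so Vera is a sage.
With that fixed, Farrukh's statement is true, so Farrukh is a sage.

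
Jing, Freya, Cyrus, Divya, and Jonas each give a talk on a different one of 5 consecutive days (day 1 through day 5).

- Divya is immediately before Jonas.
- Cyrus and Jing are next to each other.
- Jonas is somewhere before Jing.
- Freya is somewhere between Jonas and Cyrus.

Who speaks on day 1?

With clue 1, Jonas is ruled out for day 1.
With clues 1–3, Cyrus and Jing are ruled out for day 1.
With clues 1–4, Freya is ruled out for day 1.
So day 1 is Divya.

Divya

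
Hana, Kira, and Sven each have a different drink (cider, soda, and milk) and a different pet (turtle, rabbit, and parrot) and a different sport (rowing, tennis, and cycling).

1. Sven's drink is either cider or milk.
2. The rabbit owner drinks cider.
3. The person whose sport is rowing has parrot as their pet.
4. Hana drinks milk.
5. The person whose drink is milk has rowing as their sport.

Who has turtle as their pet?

Kira

With clues 1–4, Sven is impossible for the one with pet turtle.
With clues 1–5, Hana is impossible for the one with pet turtle.
That leaves Kira.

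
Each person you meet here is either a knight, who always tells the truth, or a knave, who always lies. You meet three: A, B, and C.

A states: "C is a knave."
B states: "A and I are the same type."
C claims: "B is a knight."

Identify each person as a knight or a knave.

A: knight, B: knave, C: knave

Consider A. Suppose A is a knave.
Then whichever role B has, B's statement has the wrong truth value — contradiction.
So A is a knight.
Consider B. Suppose B is a knight.
Then no assignment of the remaining roles makes every statement match its speaker's type — contradiction.
So B is a knave.
With that fixed, C's statement is false, so C is a knave.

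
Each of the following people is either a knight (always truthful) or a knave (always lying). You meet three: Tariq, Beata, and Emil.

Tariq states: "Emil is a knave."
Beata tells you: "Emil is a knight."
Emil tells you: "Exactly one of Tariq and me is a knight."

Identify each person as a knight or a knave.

Tariq: knave, Beata: knight, Emil: knight

Consider Tariq. Suppose Tariq is a knight.
Then whichever role Emil has, Emil's statement has the wrong truth value — contradiction.
So Tariq is a knave.
Consider Beata. Suppose Beata is a knave.
Then no assignment of the remaining roles makes every statement match its speaker's type — contradiction.
So Beata is a knight.
Consider Emil. Suppose Emil is a knave.
Then Tariq's statement comes out true, contradicting Tariq being a knave.
So Emil is a knight.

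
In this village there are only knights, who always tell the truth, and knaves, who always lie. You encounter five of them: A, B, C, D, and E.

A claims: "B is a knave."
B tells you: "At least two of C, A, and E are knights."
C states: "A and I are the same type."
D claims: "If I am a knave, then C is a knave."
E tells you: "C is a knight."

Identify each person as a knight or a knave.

A: knight, B: knave, C: knave, D: knight, E: knave

Consider A. Suppose A is a knave.
Then whichever role C has, C's statement has the wrong truth value — contradiction.
So A is a knight.
Consider B. Suppose B is a knight.
Then A's statement comes out false, contradicting A being a knight.
So B is a knave.
Consider C. Suppose C is a knight.
Then B's statement comes out true, contradicting B being a knave.
So C is a knave.
With that fixed, D's statement is true, so D is a knight.
With that fixed, E's statement is false, so E is a knave.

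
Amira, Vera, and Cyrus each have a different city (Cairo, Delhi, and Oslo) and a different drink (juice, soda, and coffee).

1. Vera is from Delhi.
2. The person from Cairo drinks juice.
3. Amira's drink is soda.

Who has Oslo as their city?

Clue 1 rules out Vera for the one with city Oslo.
With clues 1–3, Cyrus is impossible for the one with city Oslo.
That leaves Amira.

Amira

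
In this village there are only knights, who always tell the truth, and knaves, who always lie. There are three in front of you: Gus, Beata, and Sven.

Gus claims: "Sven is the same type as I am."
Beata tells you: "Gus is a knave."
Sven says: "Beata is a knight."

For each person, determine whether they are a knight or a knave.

Gus: knave, Beata: knight, Sven: knight

Consider Gus. Suppose Gus is a knight.
Then no assignment of the remaining roles makes every statement match its speaker's type — contradiction.
So Gus is a knave.
With that fixed, Beata's statement is true, so Beata is a knight.
With that fixed, Sven's statement is true, so Sven is a knight.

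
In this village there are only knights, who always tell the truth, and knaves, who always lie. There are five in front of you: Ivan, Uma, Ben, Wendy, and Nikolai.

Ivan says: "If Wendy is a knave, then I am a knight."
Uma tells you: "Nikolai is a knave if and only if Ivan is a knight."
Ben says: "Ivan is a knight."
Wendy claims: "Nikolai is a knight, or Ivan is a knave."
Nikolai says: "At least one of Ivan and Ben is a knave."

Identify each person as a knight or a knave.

Ivan: knight, Uma: knight, Ben: knight, Wendy: knave, Nikolai: knave

Consider Ivan. Suppose Ivan is a knave.
Then no assignment of the remaining roles makes every statement match its speaker's type — contradiction.
So Ivan is a knight.
With that fixed, Ben's statement is true, so Ben is a knight.
With that fixed, Nikolai's statement is false, so Nikolai is a knave.
With that fixed, Uma's statement is true, so Uma is a knight.
With that fixed, Wendy's statement is false, so Wendy is a knave.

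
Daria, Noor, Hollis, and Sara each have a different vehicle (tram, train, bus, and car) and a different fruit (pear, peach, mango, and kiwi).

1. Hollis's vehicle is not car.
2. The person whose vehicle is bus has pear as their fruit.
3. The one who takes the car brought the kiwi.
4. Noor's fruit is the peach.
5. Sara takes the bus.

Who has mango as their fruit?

Hollis

With clues 1–4, Noor is impossible for the one with fruit mango.
With clues 1–5, Daria and Sara are impossible for the one with fruit mango.
That leaves Hollis.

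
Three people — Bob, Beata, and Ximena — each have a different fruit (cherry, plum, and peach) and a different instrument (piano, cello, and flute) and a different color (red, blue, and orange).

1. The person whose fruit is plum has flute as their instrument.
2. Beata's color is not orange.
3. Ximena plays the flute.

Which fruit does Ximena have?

With clues 1–3, cherry and peach are impossible for Ximena's fruit.
That leaves plum.

plum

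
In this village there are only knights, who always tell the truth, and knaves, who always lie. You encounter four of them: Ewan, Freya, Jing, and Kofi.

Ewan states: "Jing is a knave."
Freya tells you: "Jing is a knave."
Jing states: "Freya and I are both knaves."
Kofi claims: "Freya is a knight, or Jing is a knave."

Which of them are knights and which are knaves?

Consider Ewan. Suppose Ewan is a knave.
Then no assignment of the remaining roles makes every statement match its speaker's type — contradiction.
So Ewan is a knight.
Consider Freya. Suppose Freya is a knave.
Then whichever role Jing has, Jing's statement has the wrong truth value — contradiction.
So Freya is a knight.
With that fixed, Jing's statement is false, so Jing is a knave.
With that fixed, Kofi's statement is true, so Kofi is a knight.

Ewan: knight, Freya: knight, Jing: knave, Kofi: knight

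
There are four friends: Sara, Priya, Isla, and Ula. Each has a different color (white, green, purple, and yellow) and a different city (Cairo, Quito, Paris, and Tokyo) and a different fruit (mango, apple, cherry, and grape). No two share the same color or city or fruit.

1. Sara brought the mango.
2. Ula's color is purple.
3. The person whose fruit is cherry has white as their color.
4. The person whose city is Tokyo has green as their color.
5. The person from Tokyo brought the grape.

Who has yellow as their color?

Sara

With clues 1–2, Ula is impossible for the one with color yellow.
With clues 1–5, Isla and Priya are impossible for the one with color yellow.
That leaves Sara.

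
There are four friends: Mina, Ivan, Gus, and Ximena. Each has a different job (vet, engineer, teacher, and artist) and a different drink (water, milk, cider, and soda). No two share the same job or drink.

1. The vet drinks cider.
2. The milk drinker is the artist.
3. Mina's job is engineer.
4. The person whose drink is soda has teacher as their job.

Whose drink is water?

With clues 1–4, Gus, Ivan, and Ximena are impossible for the one with drink water.
That leaves Mina.

Mina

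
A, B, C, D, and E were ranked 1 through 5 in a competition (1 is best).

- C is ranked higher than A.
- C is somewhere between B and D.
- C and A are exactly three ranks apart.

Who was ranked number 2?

With clues 1–2, A is ruled out for rank 2.
With clues 1–3, B, D, and E are ruled out for rank 2.
So rank 2 is C.

C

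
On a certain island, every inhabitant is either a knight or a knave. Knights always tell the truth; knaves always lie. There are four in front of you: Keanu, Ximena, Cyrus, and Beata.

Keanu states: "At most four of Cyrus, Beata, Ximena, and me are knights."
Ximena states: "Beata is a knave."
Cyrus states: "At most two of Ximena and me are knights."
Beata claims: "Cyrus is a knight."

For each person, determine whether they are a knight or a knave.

Regardless of anyone's role, Keanu's statement is true, so Keanu is a knight.
With that fixed, Cyrus's statement is true, so Cyrus is a knight.
With that fixed, Beata's statement is true, so Beata is a knight.
With that fixed, Ximena's statement is false, so Ximena is a knave.

Keanu: knight, Ximena: knave, Cyrus: knight, Beata: knight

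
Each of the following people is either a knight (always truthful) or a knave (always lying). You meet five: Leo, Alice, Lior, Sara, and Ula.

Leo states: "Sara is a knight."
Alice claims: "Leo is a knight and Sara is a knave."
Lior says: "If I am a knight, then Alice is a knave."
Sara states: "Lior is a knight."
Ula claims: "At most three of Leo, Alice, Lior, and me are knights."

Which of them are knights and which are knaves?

Consider Leo. Suppose Leo is a knave.
Then no assignment of the remaining roles makes every statement match its speaker's type — contradiction.
So Leo is a knight.
Consider Alice. Suppose Alice is a knight.
Then whichever role Lior has, Lior's statement has the wrong truth value — contradiction.
So Alice is a knave.
With that fixed, Lior's statement is true, so Lior is a knight.
With that fixed, Sara's statement is true, so Sara is a knight.
With that fixed, Ula's statement is true, so Ula is a knight.

Leo: knight, Alice: knave, Lior: knight, Sara: knight, Ula: knight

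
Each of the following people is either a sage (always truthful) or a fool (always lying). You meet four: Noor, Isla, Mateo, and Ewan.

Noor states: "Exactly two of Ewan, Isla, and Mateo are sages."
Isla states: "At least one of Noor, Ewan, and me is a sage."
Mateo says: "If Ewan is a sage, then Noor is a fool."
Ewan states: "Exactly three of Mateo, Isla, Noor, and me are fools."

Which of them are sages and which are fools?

Consider Noor. Suppose Noor is a fool.
Then no assignment of the remaining roles makes every statement match its speaker's type — contradiction.
So Noor is a sage.
With that fixed, Isla's statement is true, so Isla is a sage.
With that fixed, Ewan's statement is false, so Ewan is a fool.
With that fixed, Mateo's statement is true, so Mateo is a sage.

Noor: sage, Isla: sage, Mateo: sage, Ewan: fool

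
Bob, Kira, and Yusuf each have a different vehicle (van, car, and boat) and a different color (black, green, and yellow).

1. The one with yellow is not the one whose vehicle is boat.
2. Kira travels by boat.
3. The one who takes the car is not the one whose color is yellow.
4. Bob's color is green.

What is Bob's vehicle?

car

With clues 1–2, boat is impossible for Bob's vehicle.
With clues 1–4, van is impossible for Bob's vehicle.
That leaves car.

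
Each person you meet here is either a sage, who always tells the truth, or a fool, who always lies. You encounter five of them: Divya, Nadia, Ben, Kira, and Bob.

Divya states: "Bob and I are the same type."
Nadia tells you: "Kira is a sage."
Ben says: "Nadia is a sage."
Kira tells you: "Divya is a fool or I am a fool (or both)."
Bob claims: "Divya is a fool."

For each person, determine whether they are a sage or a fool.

Divya: fool, Nadia: sage, Ben: sage, Kira: sage, Bob: sage

Consider Divya. Suppose Divya is a sage.
Then whichever role Kira has, Kira's statement has the wrong truth value — contradiction.
So Divya is a fool.
With that fixed, Kira's statement is true, so Kira is a sage.
With that fixed, Bob's statement is true, so Bob is a sage.
With that fixed, Nadia's statement is true, so Nadia is a sage.
With that fixed, Ben's statement is true, so Ben is a sage.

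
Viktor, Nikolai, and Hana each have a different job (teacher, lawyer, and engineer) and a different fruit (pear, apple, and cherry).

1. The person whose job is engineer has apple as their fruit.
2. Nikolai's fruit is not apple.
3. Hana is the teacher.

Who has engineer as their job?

Viktor

With clues 1–2, Nikolai is impossible for the one with job engineer.
With clues 1–3, Hana is impossible for the one with job engineer.
That leaves Viktor.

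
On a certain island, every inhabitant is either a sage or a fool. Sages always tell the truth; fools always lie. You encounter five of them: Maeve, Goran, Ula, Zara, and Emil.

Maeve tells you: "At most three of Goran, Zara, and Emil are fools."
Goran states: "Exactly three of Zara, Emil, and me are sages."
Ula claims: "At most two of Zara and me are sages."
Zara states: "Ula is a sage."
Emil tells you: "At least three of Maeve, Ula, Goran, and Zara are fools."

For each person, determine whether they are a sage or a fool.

Regardless of anyone's role, Maeve's statement is true, so Maeve is a sage.
With that fixed, Ula's statement is true, so Ula is a sage.
With that fixed, Zara's statement is true, so Zara is a sage.
With that fixed, Emil's statement is false, so Emil is a fool.
With that fixed, Goran's statement is false, so Goran is a fool.

Maeve: sage, Goran: fool, Ula: sage, Zara: sage, Emil: fool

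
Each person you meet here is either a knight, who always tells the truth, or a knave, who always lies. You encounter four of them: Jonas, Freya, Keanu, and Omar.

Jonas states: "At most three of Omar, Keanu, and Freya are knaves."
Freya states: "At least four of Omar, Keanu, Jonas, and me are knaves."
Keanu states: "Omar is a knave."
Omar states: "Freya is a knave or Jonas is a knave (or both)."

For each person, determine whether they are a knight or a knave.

Regardless of anyone's role, Jonas's statement is true, so Jonas is a knight.
With that fixed, Freya's statement is false, so Freya is a knave.
With that fixed, Omar's statement is true, so Omar is a knight.
With that fixed, Keanu's statement is false, so Keanu is a knave.

Jonas: knight, Freya: knave, Keanu: knave, Omar: knight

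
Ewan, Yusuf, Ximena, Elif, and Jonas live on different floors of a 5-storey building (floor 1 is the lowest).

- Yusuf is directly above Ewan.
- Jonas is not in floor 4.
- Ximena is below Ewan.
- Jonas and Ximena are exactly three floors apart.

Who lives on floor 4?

Yusuf

With clues 1–2, Jonas is ruled out for floor 4.
With clues 1–3, Ximena is ruled out for floor 4.
With clues 1–4, Elif and Ewan are ruled out for floor 4.
So floor 4 is Yusuf.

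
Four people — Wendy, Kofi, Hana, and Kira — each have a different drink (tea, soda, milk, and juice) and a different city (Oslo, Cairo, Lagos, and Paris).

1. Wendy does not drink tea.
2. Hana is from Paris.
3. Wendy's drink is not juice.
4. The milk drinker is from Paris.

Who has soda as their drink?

With clues 1–4, Hana, Kira, and Kofi are impossible for the one with drink soda.
That leaves Wendy.

Wendy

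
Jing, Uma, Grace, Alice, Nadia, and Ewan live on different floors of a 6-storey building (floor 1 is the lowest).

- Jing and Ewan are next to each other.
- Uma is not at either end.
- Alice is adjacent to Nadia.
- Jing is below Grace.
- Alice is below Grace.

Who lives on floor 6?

With clues 1–2, Uma is ruled out for floor 6.
With clues 1–4, Ewan and Jing are ruled out for floor 6.
With clues 1–5, Alice and Nadia are ruled out for floor 6.
So floor 6 is Grace.

Grace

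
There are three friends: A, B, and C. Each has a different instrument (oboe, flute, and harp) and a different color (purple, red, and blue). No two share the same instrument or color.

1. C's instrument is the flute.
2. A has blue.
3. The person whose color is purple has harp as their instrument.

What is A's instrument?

oboe

Clue 1 rules out flute for A's instrument.
With clues 1–3, harp is impossible for A's instrument.
That leaves oboe.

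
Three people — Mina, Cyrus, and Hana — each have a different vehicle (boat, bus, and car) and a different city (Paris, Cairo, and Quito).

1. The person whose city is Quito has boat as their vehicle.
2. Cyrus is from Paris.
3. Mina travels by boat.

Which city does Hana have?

With clues 1–2, Paris is impossible for Hana's city.
With clues 1–3, Quito is impossible for Hana's city.
That leaves Cairo.

Cairo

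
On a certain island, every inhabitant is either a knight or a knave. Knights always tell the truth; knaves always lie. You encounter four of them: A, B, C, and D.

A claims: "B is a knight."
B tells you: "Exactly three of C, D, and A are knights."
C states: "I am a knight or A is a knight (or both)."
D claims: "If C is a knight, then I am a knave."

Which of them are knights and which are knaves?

Consider A. Suppose A is a knight.
Then no assignment of the remaining roles makes every statement match its speaker's type — contradiction.
So A is a knave.
With that fixed, B's statement is false, so B is a knave.
Consider C. Suppose C is a knight.
Then whichever role D has, D's statement has the wrong truth value — contradiction.
So C is a knave.
With that fixed, D's statement is true, so D is a knight.

A: knave, B: knave, C: knave, D: knight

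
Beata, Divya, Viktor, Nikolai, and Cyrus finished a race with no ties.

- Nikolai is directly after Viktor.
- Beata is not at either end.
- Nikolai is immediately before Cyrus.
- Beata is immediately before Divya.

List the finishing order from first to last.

From clue 1: Viktor is in {1,2,3,4}.
From clues 1–2: Beata is in {2,3,4}.
From clues 1–3: Beata is in {2,4}.
From clues 1–4: Viktor → place 1, Nikolai → place 2, Cyrus → place 3, Beata → place 4, Divya → place 5.

Viktor, Nikolai, Cyrus, Beata, Divya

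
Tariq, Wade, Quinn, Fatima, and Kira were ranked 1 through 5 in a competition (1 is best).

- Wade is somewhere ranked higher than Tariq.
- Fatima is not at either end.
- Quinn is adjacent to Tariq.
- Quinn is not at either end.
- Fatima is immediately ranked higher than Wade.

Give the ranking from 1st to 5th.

Kira, Fatima, Wade, Quinn, Tariq

From clue 1: Tariq is in {2,3,4,5}.
From clues 1–2: Fatima is in {2,3,4}.
From clues 1–3: Wade is in {1,2,3}.
From clues 1–5: Kira → rank 1, Fatima → rank 2, Wade → rank 3, Quinn → rank 4, Tariq → rank 5.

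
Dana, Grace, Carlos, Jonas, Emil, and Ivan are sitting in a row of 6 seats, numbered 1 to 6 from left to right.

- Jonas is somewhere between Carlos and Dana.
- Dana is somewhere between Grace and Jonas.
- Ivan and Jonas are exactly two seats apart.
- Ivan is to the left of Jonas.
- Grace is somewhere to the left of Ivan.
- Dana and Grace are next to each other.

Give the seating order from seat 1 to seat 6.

Grace, Dana, Ivan, Emil, Jonas, Carlos

From clue 1: Jonas is in {2,3,4,5}.
From clues 1–2: Dana is in {2,3,4,5}.
From clues 1–4: Jonas is in {3,4,5}.
From clues 1–5: Grace is in {1,2}.
From clues 1–6: Grace → seat 1, Dana → seat 2, Ivan → seat 3, Emil → seat 4, Jonas → seat 5, Carlos → seat 6.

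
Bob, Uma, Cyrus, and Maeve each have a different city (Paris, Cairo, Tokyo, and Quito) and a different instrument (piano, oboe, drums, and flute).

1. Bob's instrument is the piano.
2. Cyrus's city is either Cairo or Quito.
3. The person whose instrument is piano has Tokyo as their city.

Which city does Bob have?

Tokyo

With clues 1–3, Cairo, Paris, and Quito are impossible for Bob's city.
That leaves Tokyo.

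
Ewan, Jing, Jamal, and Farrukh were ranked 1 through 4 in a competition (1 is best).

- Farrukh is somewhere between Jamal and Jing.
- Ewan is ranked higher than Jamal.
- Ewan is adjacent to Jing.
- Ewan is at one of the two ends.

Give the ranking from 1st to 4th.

From clue 1: Farrukh is in {2,3}.
From clues 1–2: Jamal is in {2,4}.
From clues 1–3: Farrukh → rank 3, Jamal → rank 4.
From clues 1–4: Ewan → rank 1, Jing → rank 2.

Ewan, Jing, Farrukh, Jamal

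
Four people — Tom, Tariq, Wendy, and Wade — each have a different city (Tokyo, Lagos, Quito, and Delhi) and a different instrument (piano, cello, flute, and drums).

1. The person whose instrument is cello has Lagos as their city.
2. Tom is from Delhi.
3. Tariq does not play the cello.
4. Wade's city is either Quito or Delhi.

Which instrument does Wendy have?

cello

With clues 1–4, drums, flute, and piano are impossible for Wendy's instrument.
That leaves cello.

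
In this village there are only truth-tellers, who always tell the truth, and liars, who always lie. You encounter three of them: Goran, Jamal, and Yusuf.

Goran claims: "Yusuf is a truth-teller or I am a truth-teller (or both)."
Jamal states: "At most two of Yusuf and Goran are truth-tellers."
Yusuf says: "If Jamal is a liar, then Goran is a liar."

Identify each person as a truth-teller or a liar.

Goran: truth-teller, Jamal: truth-teller, Yusuf: truth-teller

Regardless of anyone's role, Jamal's statement is true, so Jamal is a truth-teller.
With that fixed, Yusuf's statement is true, so Yusuf is a truth-teller.
With that fixed, Goran's statement is true, so Goran is a truth-teller.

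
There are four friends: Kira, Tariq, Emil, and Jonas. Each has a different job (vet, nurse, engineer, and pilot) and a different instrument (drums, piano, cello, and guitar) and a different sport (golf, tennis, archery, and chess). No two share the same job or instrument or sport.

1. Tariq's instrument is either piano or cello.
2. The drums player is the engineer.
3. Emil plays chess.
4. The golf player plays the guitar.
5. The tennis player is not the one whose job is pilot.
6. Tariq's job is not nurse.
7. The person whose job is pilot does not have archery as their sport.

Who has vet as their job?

Tariq

With clues 1–7, Emil, Jonas, and Kira are impossible for the one with job vet.
That leaves Tariq.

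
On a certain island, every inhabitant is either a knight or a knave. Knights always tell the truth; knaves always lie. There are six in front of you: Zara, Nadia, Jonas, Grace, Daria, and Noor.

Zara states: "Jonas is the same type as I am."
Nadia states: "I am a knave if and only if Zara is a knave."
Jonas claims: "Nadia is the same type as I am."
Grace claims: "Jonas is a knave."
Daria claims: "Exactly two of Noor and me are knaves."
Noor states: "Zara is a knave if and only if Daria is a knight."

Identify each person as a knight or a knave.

Consider Zara. Suppose Zara is a knave.
Then whichever role Nadia has, Nadia's statement has the wrong truth value — contradiction.
So Zara is a knight.
Consider Nadia. Suppose Nadia is a knave.
Then whichever role Jonas has, Jonas's statement has the wrong truth value — contradiction.
So Nadia is a knight.
Consider Jonas. Suppose Jonas is a knave.
Then Zara's statement comes out false, contradicting Zara being a knight.
So Jonas is a knight.
With that fixed, Grace's statement is false, so Grace is a knave.
Consider Daria. Suppose Daria is a knight.
Then Daria's own statement would have to be true, but it can't be — contradiction.
So Daria is a knave.
With that fixed, Noor's statement is true, so Noor is a knight.

Zara: knight, Nadia: knight, Jonas: knight, Grace: knave, Daria: knave, Noor: knight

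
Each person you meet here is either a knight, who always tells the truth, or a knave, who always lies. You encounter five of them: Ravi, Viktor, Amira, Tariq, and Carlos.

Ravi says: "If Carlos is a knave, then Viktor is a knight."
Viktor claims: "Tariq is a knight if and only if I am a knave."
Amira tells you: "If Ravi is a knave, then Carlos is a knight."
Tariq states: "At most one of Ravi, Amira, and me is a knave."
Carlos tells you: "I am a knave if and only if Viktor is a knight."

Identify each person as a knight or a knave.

Ravi: knave, Viktor: knave, Amira: knave, Tariq: knave, Carlos: knave

Consider Ravi. Suppose Ravi is a knight.
Then no assignment of the remaining roles makes every statement match its speaker's type — contradiction.
So Ravi is a knave.
Consider Viktor. Suppose Viktor is a knight.
Then Ravi's statement comes out true, contradicting Ravi being a knave.
So Viktor is a knave.
Consider Amira. Suppose Amira is a knight.
Then no assignment of the remaining roles makes every statement match its speaker's type — contradiction.
So Amira is a knave.
With that fixed, Tariq's statement is false, so Tariq is a knave.
Consider Carlos. Suppose Carlos is a knight.
Then Ravi's statement comes out true, contradicting Ravi being a knave.
So Carlos is a knave.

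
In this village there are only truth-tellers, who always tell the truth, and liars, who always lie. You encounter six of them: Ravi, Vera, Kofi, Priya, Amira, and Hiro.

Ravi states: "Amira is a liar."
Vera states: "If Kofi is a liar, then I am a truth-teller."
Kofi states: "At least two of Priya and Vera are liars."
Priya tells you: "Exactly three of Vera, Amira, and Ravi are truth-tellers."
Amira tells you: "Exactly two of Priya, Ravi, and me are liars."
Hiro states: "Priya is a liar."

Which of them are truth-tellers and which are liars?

Ravi: liar, Vera: truth-teller, Kofi: liar, Priya: liar, Amira: truth-teller, Hiro: truth-teller

Consider Ravi. Suppose Ravi is a truth-teller.
Then no assignment of the remaining roles makes every statement match its speaker's type — contradiction.
So Ravi is a liar.
With that fixed, Priya's statement is false, so Priya is a liar.
With that fixed, Hiro's statement is true, so Hiro is a truth-teller.
Consider Vera. Suppose Vera is a liar.
Then no assignment of the remaining roles makes every statement match its speaker's type — contradiction.
So Vera is a truth-teller.
With that fixed, Kofi's statement is false, so Kofi is a liar.
Consider Amira. Suppose Amira is a liar.
Then Ravi's statement comes out true, contradicting Ravi being a liar.
So Amira is a truth-teller.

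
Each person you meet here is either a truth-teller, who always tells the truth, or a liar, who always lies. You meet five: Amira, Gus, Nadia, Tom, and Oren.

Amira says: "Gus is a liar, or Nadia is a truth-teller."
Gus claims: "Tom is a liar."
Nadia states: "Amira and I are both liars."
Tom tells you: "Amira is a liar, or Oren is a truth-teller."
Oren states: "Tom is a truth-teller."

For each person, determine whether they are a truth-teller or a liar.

Consider Amira. Suppose Amira is a liar.
Then whichever role Nadia has, Nadia's statement has the wrong truth value — contradiction.
So Amira is a truth-teller.
With that fixed, Nadia's statement is false, so Nadia is a liar.
Consider Gus. Suppose Gus is a truth-teller.
Then Amira's statement comes out false, contradicting Amira being a truth-teller.
So Gus is a liar.
Consider Tom. Suppose Tom is a liar.
Then Gus's statement comes out true, contradicting Gus being a liar.
So Tom is a truth-teller.
With that fixed, Oren's statement is true, so Oren is a truth-teller.

Amira: truth-teller, Gus: liar, Nadia: liar, Tom: truth-teller, Oren: truth-teller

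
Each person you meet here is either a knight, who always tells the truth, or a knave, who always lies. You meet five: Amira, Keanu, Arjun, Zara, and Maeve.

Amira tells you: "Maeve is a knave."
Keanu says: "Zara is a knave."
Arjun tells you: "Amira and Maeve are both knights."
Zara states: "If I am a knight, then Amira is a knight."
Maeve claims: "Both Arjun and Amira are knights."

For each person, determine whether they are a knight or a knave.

Amira: knight, Keanu: knave, Arjun: knave, Zara: knight, Maeve: knave

Consider Amira. Suppose Amira is a knave.
Then whichever role Zara has, Zara's statement has the wrong truth value — contradiction.
So Amira is a knight.
With that fixed, Zara's statement is true, so Zara is a knight.
With that fixed, Keanu's statement is false, so Keanu is a knave.
Consider Arjun. Suppose Arjun is a knight.
Then no assignment of the remaining roles makes every statement match its speaker's type — contradiction.
So Arjun is a knave.
With that fixed, Maeve's statement is false, so Maeve is a knave.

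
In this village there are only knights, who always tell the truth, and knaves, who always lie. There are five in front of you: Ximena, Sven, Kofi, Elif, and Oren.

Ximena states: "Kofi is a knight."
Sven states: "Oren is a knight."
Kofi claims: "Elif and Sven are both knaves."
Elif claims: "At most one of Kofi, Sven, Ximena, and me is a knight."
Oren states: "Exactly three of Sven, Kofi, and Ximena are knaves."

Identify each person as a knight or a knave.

Consider Ximena. Suppose Ximena is a knave.
Then no assignment of the remaining roles makes every statement match its speaker's type — contradiction.
So Ximena is a knight.
With that fixed, Oren's statement is false, so Oren is a knave.
With that fixed, Sven's statement is false, so Sven is a knave.
Consider Kofi. Suppose Kofi is a knave.
Then Ximena's statement comes out false, contradicting Ximena being a knight.
So Kofi is a knight.
With that fixed, Elif's statement is false, so Elif is a knave.

Ximena: knight, Sven: knave, Kofi: knight, Elif: knave, Oren: knave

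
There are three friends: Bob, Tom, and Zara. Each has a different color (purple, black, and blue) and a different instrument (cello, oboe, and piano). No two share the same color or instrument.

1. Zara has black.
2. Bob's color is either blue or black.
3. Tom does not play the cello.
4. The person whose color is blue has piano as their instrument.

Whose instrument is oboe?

With clues 1–4, Bob and Zara are impossible for the one with instrument oboe.
That leaves Tom.

Tom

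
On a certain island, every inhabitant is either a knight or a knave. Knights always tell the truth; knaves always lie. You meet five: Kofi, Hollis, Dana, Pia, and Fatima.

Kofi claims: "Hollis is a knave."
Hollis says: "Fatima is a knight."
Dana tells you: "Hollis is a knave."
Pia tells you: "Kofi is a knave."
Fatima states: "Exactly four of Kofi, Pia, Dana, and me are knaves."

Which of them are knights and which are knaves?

Consider Kofi. Suppose Kofi is a knave.
Then no assignment of the remaining roles makes every statement match its speaker's type — contradiction.
So Kofi is a knight.
With that fixed, Pia's statement is false, so Pia is a knave.
With that fixed, Fatima's statement is false, so Fatima is a knave.
With that fixed, Hollis's statement is false, so Hollis is a knave.
With that fixed, Dana's statement is true, so Dana is a knight.

Kofi: knight, Hollis: knave, Dana: knight, Pia: knave, Fatima: knave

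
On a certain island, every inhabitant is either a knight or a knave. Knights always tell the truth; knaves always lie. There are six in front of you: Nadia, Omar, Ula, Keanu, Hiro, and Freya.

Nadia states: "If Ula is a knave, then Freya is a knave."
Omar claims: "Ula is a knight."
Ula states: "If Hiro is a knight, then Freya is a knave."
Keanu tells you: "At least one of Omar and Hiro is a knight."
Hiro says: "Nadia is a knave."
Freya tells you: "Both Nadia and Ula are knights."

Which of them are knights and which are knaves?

Consider Nadia. Suppose Nadia is a knave.
Then no assignment of the remaining roles makes every statement match its speaker's type — contradiction.
So Nadia is a knight.
With that fixed, Hiro's statement is false, so Hiro is a knave.
With that fixed, Ula's statement is true, so Ula is a knight.
With that fixed, Freya's statement is true, so Freya is a knight.
With that fixed, Omar's statement is true, so Omar is a knight.
With that fixed, Keanu's statement is true, so Keanu is a knight.

Nadia: knight, Omar: knight, Ula: knight, Keanu: knight, Hiro: knave, Freya: knight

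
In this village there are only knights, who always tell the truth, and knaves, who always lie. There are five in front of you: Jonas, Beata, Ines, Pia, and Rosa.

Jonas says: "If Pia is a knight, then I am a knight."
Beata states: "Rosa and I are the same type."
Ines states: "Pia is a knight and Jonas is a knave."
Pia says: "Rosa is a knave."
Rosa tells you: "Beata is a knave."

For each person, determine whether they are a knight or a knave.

Jonas: knight, Beata: knave, Ines: knave, Pia: knave, Rosa: knight

Consider Jonas. Suppose Jonas is a knave.
Then no assignment of the remaining roles makes every statement match its speaker's type — contradiction.
So Jonas is a knight.
With that fixed, Ines's statement is false, so Ines is a knave.
Consider Beata. Suppose Beata is a knight.
Then no assignment of the remaining roles makes every statement match its speaker's type — contradiction.
So Beata is a knave.
With that fixed, Rosa's statement is true, so Rosa is a knight.
With that fixed, Pia's statement is false, so Pia is a knave.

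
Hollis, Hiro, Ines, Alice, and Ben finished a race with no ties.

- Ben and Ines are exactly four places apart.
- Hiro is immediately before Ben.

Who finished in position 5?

Ben

With clue 1, Alice, Hiro, and Hollis are ruled out for place 5.
With clues 1–2, Ines is ruled out for place 5.
So place 5 is Ben.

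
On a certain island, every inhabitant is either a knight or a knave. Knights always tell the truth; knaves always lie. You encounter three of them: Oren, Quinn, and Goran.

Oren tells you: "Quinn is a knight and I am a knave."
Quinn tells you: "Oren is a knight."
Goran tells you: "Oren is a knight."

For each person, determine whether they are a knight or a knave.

Oren: knave, Quinn: knave, Goran: knave

Consider Oren. Suppose Oren is a knight.
Then Oren's own statement would have to be true, but it can't be — contradiction.
So Oren is a knave.
With that fixed, Quinn's statement is false, so Quinn is a knave.
With that fixed, Goran's statement is false, so Goran is a knave.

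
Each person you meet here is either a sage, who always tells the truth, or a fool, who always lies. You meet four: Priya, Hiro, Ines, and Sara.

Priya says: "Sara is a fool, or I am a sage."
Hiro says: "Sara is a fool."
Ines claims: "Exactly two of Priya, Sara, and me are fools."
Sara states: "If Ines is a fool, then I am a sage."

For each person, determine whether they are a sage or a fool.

Priya: sage, Hiro: fool, Ines: fool, Sara: sage

Consider Priya. Suppose Priya is a fool.
Then no assignment of the remaining roles makes every statement match its speaker's type — contradiction.
So Priya is a sage.
Consider Hiro. Suppose Hiro is a sage.
Then no assignment of the remaining roles makes every statement match its speaker's type — contradiction.
So Hiro is a fool.
Consider Ines. Suppose Ines is a sage.
Then Ines's own statement would have to be true, but it can't be — contradiction.
So Ines is a fool.
Consider Sara. Suppose Sara is a fool.
Then Hiro's statement comes out true, contradicting Hiro being a fool.
So Sara is a sage.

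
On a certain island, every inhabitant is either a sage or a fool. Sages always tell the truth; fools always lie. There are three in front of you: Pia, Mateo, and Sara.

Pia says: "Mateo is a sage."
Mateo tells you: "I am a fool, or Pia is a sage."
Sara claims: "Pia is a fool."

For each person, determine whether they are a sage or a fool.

Pia: sage, Mateo: sage, Sara: fool

Consider Pia. Suppose Pia is a fool.
Then whichever role Mateo has, Mateo's statement has the wrong truth value — contradiction.
So Pia is a sage.
With that fixed, Mateo's statement is true, so Mateo is a sage.
With that fixed, Sara's statement is false, so Sara is a fool.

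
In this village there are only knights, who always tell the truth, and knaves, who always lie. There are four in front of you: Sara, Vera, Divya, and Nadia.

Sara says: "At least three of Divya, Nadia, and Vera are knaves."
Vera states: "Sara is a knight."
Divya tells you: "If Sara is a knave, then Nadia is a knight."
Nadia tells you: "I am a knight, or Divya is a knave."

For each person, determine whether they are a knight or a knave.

Sara: knave, Vera: knave, Divya: knight, Nadia: knight

Consider Sara. Suppose Sara is a knight.
Then no assignment of the remaining roles makes every statement match its speaker's type — contradiction.
So Sara is a knave.
With that fixed, Vera's statement is false, so Vera is a knave.
Consider Divya. Suppose Divya is a knave.
Then no assignment of the remaining roles makes every statement match its speaker's type — contradiction.
So Divya is a knight.
Consider Nadia. Suppose Nadia is a knave.
Then Divya's statement comes out false, contradicting Divya being a knight.
So Nadia is a knight.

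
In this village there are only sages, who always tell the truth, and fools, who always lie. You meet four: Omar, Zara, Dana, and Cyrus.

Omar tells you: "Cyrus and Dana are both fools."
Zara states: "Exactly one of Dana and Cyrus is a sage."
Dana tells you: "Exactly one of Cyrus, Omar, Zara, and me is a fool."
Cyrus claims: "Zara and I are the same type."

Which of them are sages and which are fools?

Consider Omar. Suppose Omar is a sage.
Then no assignment of the remaining roles makes every statement match its speaker's type — contradiction.
So Omar is a fool.
Consider Zara. Suppose Zara is a fool.
Then whichever role Cyrus has, Cyrus's statement has the wrong truth value — contradiction.
So Zara is a sage.
Consider Dana. Suppose Dana is a sage.
Then no assignment of the remaining roles makes every statement match its speaker's type — contradiction.
So Dana is a fool.
Consider Cyrus. Suppose Cyrus is a fool.
Then Omar's statement comes out true, contradicting Omar being a fool.
So Cyrus is a sage.

Omar: fool, Zara: sage, Dana: fool, Cyrus: sage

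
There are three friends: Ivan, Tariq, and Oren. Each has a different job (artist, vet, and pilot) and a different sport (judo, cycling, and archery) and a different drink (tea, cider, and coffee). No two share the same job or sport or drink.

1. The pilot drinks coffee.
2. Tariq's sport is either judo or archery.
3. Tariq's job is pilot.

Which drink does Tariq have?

With clues 1–3, cider and tea are impossible for Tariq's drink.
That leaves coffee.

coffee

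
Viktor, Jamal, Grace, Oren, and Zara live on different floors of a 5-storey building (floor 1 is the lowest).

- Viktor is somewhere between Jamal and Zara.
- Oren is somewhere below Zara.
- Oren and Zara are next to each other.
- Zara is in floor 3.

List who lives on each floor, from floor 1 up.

From clue 1: Viktor is in {2,3,4}.
From clues 1–4: Grace → floor 1, Oren → floor 2, Zara → floor 3, Viktor → floor 4, Jamal → floor 5.

Grace, Oren, Zara, Viktor, Jamal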